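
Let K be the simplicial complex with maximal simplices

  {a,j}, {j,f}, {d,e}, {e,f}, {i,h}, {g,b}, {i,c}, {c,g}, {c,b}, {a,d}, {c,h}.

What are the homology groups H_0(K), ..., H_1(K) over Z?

H_0 = Z^2,  H_1 = Z^3.

We work with the vertex ordering a < b < c < d < e < f < g < h < i < j. The simplices of K, each written with vertices in increasing order, are:

  0-simplices (10): a, b, c, d, e, f, g, h, i, j
  1-simplices (11): ad, aj, bc, bg, cg, ch, ci, de, ef, fj, hi

Hence C_0 ≅ Z^10, C_1 ≅ Z^11.

Boundary ∂_1: C_1 → C_0 maps an edge to its endpoints' difference, ∂[p,q] = q − p.
This gives a 10×11 integer matrix of rank 8; reducing to Smith normal form yields diagonal entries (1,1,1,1,1,1,1,1).

Now H_k = ker ∂_k / im ∂_{k+1}, so:

  H_0: rank C_0 − rank ∂_1 = 10 − 8 = 2, and the invariant factors of ∂_1 are all 1, so H_0 = Z^2.
  H_1: rank ker ∂_1 − rank ∂_2 = (11 − 8) − 0 = 3, and there is no ∂_2, so H_1 = Z^3.

As a check, the Euler characteristic is 10 − 11 = -1, which agrees with 2 − 3 = -1.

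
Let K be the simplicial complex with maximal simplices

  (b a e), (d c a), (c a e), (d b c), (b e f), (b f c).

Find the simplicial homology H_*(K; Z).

H_0 = Z,  H_1 = Z,  H_2 = 0.

We work with the vertex ordering a < b < c < d < e < f. The simplices of K, each written with vertices in increasing order, are:

  0-simplices (6): a, b, c, d, e, f
  1-simplices (12): ab, ac, ad, ae, bc, bd, be, bf, cd, ce, cf, ef
  2-simplices (6): abe, acd, ace, bcd, bcf, bef

giving chain groups C_0 ≅ Z^6, C_1 ≅ Z^12, C_2 ≅ Z^6.

Boundary ∂_1: C_1 → C_0 is given by ∂[p,q] = [q] − [p]. For instance
  ∂be = e − b.
As a 6×12 matrix over Z this has rank 5, with invariant factors (1,1,1,1,1).

The boundary map ∂_2: C_2 → C_1 acts by ∂[p,q,r] = [q,r] − [p,r] + [p,q]. For instance
  ∂ace = ce − ae + ac,
  ∂bef = ef − bf + be.
The 12×6 boundary matrix has rank 6 and Smith normal form diag(1,1,1,1,1,1).

From H_k ≅ ker(∂_k) / im(∂_{k+1}) we obtain:

  H_0: rank C_0 − rank ∂_1 = 6 − 5 = 1, and the invariant factors of ∂_1 are all 1, so H_0 = Z.
  H_1: rank ker ∂_1 − rank ∂_2 = (12 − 5) − 6 = 1, and the invariant factors of ∂_2 are all 1, so H_1 = Z.
  H_2: rank ker ∂_2 − rank ∂_3 = (6 − 6) − 0 = 0, and there is no ∂_3, so H_2 = 0.

(K is a triangulation of the cylinder S^1 x I.)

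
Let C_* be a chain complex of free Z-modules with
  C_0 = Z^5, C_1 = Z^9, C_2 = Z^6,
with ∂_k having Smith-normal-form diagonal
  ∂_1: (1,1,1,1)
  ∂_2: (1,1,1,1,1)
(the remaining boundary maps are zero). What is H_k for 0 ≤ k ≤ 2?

H_0: b_0 = 5 − 0 − 4 = 1; torsion from ∂_1 factors > 1: none. So H_0 ≅ Z.
H_1: b_1 = 9 − 4 − 5 = 0; torsion from ∂_2 factors > 1: none. So H_1 ≅ 0.
H_2: b_2 = 6 − 5 − 0 = 1; torsion from ∂_3 factors > 1: none. So H_2 ≅ Z.

H_0 ≅ Z,  H_1 = 0,  H_2 ≅ Z.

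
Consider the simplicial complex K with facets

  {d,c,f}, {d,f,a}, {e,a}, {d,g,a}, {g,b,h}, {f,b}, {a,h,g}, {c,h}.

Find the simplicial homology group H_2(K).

H_2 ≅ 0.

Take the total order a < b < c < d < e < f < g < h on the vertex set. Then K (dimension 2) consists of the simplices:

  0-simplices (8): a, b, c, d, e, f, g, h
  1-simplices (14): ad, ae, af, ag, ah, bf, bg, bh, cd, cf, ch, df, dg, gh
  2-simplices (5): adf, adg, agh, bgh, cdf

so the chain groups are C_0 ≅ Z^8, C_1 ≅ Z^14, C_2 ≅ Z^5.

∂_1: C_1 → C_0 is given by ∂[p,q] = [q] − [p]. For instance
  ∂ae = e − a.
This gives a 8×14 integer matrix of rank 7; reducing to Smith normal form yields diagonal entries (1,1,1,1,1,1,1).

Boundary ∂_2: C_2 → C_1 sends each 2-simplex [p,q,r] to [q,r] − [p,r] + [p,q]. For instance
  ∂agh = gh − ah + ag,
  ∂cdf = df − cf + cd.
As a 14×5 matrix over Z this has rank 5, with invariant factors (1,1,1,1,1).

Reading off H_k = ker ∂_k / im ∂_{k+1}:

  H_2: rank ker ∂_2 − rank ∂_3 = (5 − 5) − 0 = 0, and there is no ∂_3, so H_2 = 0.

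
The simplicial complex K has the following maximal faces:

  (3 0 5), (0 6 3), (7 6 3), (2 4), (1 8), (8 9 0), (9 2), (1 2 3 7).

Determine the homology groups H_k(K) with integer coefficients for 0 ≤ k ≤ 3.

K has 10 vertices, 18 edges, 8 triangles, 1 3-simplex.
rank ∂_0 = 0, rank ∂_1 = 9 ⇒ b_0 = 10 − 0 − 9 = 1; all invariant factors of ∂_1 are 1 so no torsion. So H_0 = Z.
rank ∂_1 = 9, rank ∂_2 = 7 ⇒ b_1 = 18 − 9 − 7 = 2; all invariant factors of ∂_2 are 1 so no torsion. So H_1 = Z^2.
rank ∂_2 = 7, rank ∂_3 = 1 ⇒ b_2 = 8 − 7 − 1 = 0; all invariant factors of ∂_3 are 1 so no torsion. So H_2 = 0.
rank ∂_3 = 1, rank ∂_4 = 0 ⇒ b_3 = 1 − 1 − 0 = 0. So H_3 = 0.

H_0 ≅ Z,  H_1 ≅ Z^2,  H_2 = 0,  H_3 = 0.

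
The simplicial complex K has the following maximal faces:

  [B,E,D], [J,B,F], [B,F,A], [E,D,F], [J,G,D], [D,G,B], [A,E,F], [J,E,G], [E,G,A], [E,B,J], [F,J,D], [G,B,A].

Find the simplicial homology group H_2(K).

H_2 ≅ 0.

Take the total order A < B < D < E < F < G < J on the vertex set. Then K (dimension 2) consists of the simplices:

  0-simplices (7): A, B, D, E, F, G, J
  1-simplices (18): AB, AE, AF, AG, BD, BE, BF, BG, BJ, DE, DF, DG, DJ, EF, EG, EJ, FJ, GJ
  2-simplices (12): ABF, ABG, AEF, AEG, BDE, BDG, BEJ, BFJ, DEF, DFJ, DGJ, EGJ

so the chain groups are C_0 ≅ Z^7, C_1 ≅ Z^18, C_2 ≅ Z^12.

The boundary map ∂_1: C_1 → C_0 maps an edge to its endpoints' difference, ∂[p,q] = q − p.
The resulting 7×18 matrix has rank 6, and its Smith normal form has invariant factors (1,1,1,1,1,1).

Boundary ∂_2: C_2 → C_1 acts by ∂[p,q,r] = [q,r] − [p,r] + [p,q]. For instance
  ∂BEJ = EJ − BJ + BE,
  ∂DEF = EF − DF + DE.
As a 18×12 matrix over Z this has rank 12, with invariant factors (1,1,1,1,1,1,1,1,1,1,1,2).

Now H_k = ker ∂_k / im ∂_{k+1}, so:

  H_2: rank ker ∂_2 − rank ∂_3 = (12 − 12) − 0 = 0, and there is no ∂_3, so H_2 ≅ 0.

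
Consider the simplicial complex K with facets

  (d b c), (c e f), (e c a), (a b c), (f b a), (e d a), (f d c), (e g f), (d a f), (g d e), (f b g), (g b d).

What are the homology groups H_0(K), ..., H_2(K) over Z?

We work with the vertex ordering a < b < c < d < e < f < g. The simplices of K, each written with vertices in increasing order, are:

  0-simplices (7): a, b, c, d, e, f, g
  1-simplices (18): ab, ac, ad, ae, af, bc, bd, bf, bg, cd, ce, cf, de, df, dg, ef, eg, fg
  2-simplices (12): abc, abf, ace, ade, adf, bcd, bdg, bfg, cdf, cef, deg, efg

Hence C_0 ≅ Z^7, C_1 ≅ Z^18, C_2 ≅ Z^12.

The boundary map ∂_1: C_1 → C_0 is given by ∂[p,q] = [q] − [p]. For instance
  ∂cf = f − c.
This gives a 7×18 integer matrix of rank 6; reducing to Smith normal form yields diagonal entries (1,1,1,1,1,1).

The boundary map ∂_2: C_2 → C_1 sends each 2-simplex [p,q,r] to [q,r] − [p,r] + [p,q]. For instance
  ∂efg = fg − eg + ef,
  ∂abf = bf − af + ab.
As a 18×12 matrix over Z this has rank 12, with invariant factors (1,1,1,1,1,1,1,1,1,1,1,2).

From H_k ≅ ker(∂_k) / im(∂_{k+1}) we obtain:

  H_0: rank C_0 − rank ∂_1 = 7 − 6 = 1, and the invariant factors of ∂_1 are all 1, so H_0 = Z.
  H_1: rank ker ∂_1 − rank ∂_2 = (18 − 6) − 12 = 0, and ∂_2 has invariant factor 2 > 1, so H_1 = Z/2Z.
  H_2: rank ker ∂_2 − rank ∂_3 = (12 − 12) − 0 = 0, and there is no ∂_3, so H_2 = 0.

(K is a triangulation of the real projective plane RP^2.)

H_0 = Z,  H_1 = Z/2Z,  H_2 = 0.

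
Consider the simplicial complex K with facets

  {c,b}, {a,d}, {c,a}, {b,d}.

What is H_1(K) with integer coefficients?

We work with the vertex ordering a < b < c < d. The simplices of K, each written with vertices in increasing order, are:

  0-simplices (4): a, b, c, d
  1-simplices (4): ac, ad, bc, bd

so the chain groups are C_0 ≅ Z^4, C_1 ≅ Z^4.

Boundary ∂_1: C_1 → C_0 sends each edge [p,q] (with p < q) to q − p. For instance
  ∂ad = d − a.
This gives a 4×4 integer matrix of rank 3; reducing to Smith normal form yields diagonal entries (1,1,1).

Now H_k = ker ∂_k / im ∂_{k+1}, so:

  H_1: rank ker ∂_1 − rank ∂_2 = (4 − 3) − 0 = 1, and there is no ∂_2, so H_1 = Z.

H_1 ≅ Z.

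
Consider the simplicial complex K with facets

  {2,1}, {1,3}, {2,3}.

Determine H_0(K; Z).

Fix the vertex order 1 < 2 < 3 and write every simplex with vertices in increasing order. Then dim K = 1 and the simplices of K are:

  0-simplices (3): [1], [2], [3]
  1-simplices (3): [1,2], [1,3], [2,3]

so the chain groups are C_0 ≅ Z^3, C_1 ≅ Z^3.

Boundary ∂_1: C_1 → C_0 sends each edge [p,q] (with p < q) to q − p.
The resulting 3×3 matrix has rank 2, and its Smith normal form has invariant factors (1,1).

From H_k ≅ ker(∂_k) / im(∂_{k+1}) we obtain:

  H_0: rank C_0 − rank ∂_1 = 3 − 2 = 1, and the invariant factors of ∂_1 are all 1, so H_0 = Z.

H_0 ≅ Z.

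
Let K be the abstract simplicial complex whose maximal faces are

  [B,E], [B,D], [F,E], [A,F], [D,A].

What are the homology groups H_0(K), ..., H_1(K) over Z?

Take the total order A < B < D < E < F on the vertex set. Then K (dimension 1) consists of the simplices:

  0-simplices (5): A, B, D, E, F
  1-simplices (5): AD, AF, BD, BE, EF

Hence C_0 ≅ Z^5, C_1 ≅ Z^5.

∂_1: C_1 → C_0 is given by ∂[p,q] = [q] − [p]. For instance
  ∂BD = D − B.
The 5×5 boundary matrix has rank 4 and Smith normal form diag(1,1,1,1).

Now H_k = ker ∂_k / im ∂_{k+1}, so:

  H_0: rank C_0 − rank ∂_1 = 5 − 4 = 1, and the invariant factors of ∂_1 are all 1, so H_0 ≅ Z.
  H_1: rank ker ∂_1 − rank ∂_2 = (5 − 4) − 0 = 1, and there is no ∂_2, so H_1 ≅ Z.

H_0 = Z,  H_1 = Z.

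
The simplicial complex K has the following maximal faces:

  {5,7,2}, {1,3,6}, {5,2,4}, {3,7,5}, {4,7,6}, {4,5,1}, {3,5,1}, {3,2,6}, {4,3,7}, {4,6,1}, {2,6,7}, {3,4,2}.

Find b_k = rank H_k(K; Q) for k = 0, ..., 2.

K has 7 vertices, 18 edges, 12 triangles.
rank ∂_0 = 0, rank ∂_1 = 6 ⇒ b_0 = 7 − 0 − 6 = 1; all invariant factors of ∂_1 are 1 so no torsion. So H_0 ≅ Z.
rank ∂_1 = 6, rank ∂_2 = 12 ⇒ b_1 = 18 − 6 − 12 = 0; ∂_2 has invariant factor(s) [2] giving torsion. So H_1 ≅ Z/2Z.
rank ∂_2 = 12, rank ∂_3 = 0 ⇒ b_2 = 12 − 12 − 0 = 0. So H_2 ≅ 0.

b_0 = 1, b_1 = 0, b_2 = 0.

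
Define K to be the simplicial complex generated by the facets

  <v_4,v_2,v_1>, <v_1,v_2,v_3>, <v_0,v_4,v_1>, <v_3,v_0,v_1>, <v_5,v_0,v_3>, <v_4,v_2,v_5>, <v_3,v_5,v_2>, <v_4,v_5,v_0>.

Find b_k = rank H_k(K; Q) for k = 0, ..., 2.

We work with the vertex ordering v_0 < v_1 < v_2 < v_3 < v_4 < v_5. The simplices of K, each written with vertices in increasing order, are:

  0-simplices (6): [v_0], [v_1], [v_2], [v_3], [v_4], [v_5]
  1-simplices (12): [v_0,v_1], [v_0,v_3], [v_0,v_4], [v_0,v_5], [v_1,v_2], [v_1,v_3], [v_1,v_4], [v_2,v_3], [v_2,v_4], [v_2,v_5], [v_3,v_5], [v_4,v_5]
  2-simplices (8): [v_0,v_1,v_3], [v_0,v_1,v_4], [v_0,v_3,v_5], [v_0,v_4,v_5], [v_1,v_2,v_3], [v_1,v_2,v_4], [v_2,v_3,v_5], [v_2,v_4,v_5]

Hence C_0 ≅ Z^6, C_1 ≅ Z^12, C_2 ≅ Z^8.

∂_1: C_1 → C_0 is given by ∂[p,q] = [q] − [p]. For instance
  ∂[v_3,v_5] = [v_5] − [v_3].
The 6×12 boundary matrix has rank 5 and Smith normal form diag(1,1,1,1,1).

∂_2: C_2 → C_1 sends each 2-simplex [p,q,r] to [q,r] − [p,r] + [p,q]. For instance
  ∂[v_0,v_3,v_5] = [v_3,v_5] − [v_0,v_5] + [v_0,v_3],
  ∂[v_2,v_4,v_5] = [v_4,v_5] − [v_2,v_5] + [v_2,v_4].
As a 12×8 matrix over Z this has rank 7, with invariant factors (1,1,1,1,1,1,1).

Computing H_k = (kernel of ∂_k) / (image of ∂_{k+1}):

  H_0: rank C_0 − rank ∂_1 = 6 − 5 = 1, and the invariant factors of ∂_1 are all 1, so H_0 ≅ Z.
  H_1: rank ker ∂_1 − rank ∂_2 = (12 − 5) − 7 = 0, and the invariant factors of ∂_2 are all 1, so H_1 ≅ 0.
  H_2: rank ker ∂_2 − rank ∂_3 = (8 − 7) − 0 = 1, and there is no ∂_3, so H_2 ≅ Z.

(K is a triangulation of the 2-sphere S^2.)

Hence the Betti numbers are b_0 = 1, b_1 = 0, b_2 = 1.

b_0 = 1, b_1 = 0, b_2 = 1.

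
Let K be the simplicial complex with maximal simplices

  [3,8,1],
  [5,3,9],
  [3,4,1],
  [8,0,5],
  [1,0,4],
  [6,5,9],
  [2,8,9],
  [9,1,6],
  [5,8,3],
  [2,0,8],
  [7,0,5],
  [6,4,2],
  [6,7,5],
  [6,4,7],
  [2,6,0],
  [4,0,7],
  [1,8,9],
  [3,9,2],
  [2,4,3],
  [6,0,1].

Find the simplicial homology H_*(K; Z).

K has 10 vertices, 30 edges, 20 triangles.
rank ∂_0 = 0, rank ∂_1 = 9 ⇒ b_0 = 10 − 0 − 9 = 1; all invariant factors of ∂_1 are 1 so no torsion. So H_0 ≅ Z.
rank ∂_1 = 9, rank ∂_2 = 20 ⇒ b_1 = 30 − 9 − 20 = 1; ∂_2 has invariant factor(s) [2] giving torsion. So H_1 ≅ Z ⊕ Z/2Z.
rank ∂_2 = 20, rank ∂_3 = 0 ⇒ b_2 = 20 − 20 − 0 = 0. So H_2 ≅ 0.

H_0 = Z,  H_1 = Z ⊕ Z/2Z,  H_2 = 0.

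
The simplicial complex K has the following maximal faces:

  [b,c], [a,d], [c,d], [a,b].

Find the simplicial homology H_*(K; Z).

Take the total order a < b < c < d on the vertex set. Then K (dimension 1) consists of the simplices:

  0-simplices (4): a, b, c, d
  1-simplices (4): ab, ad, bc, cd

giving chain groups C_0 ≅ Z^4, C_1 ≅ Z^4.

Boundary ∂_1: C_1 → C_0 maps an edge to its endpoints' difference, ∂[p,q] = q − p. For instance
  ∂ab = b − a.
As a 4×4 matrix over Z this has rank 3, with invariant factors (1,1,1).

Computing H_k = (kernel of ∂_k) / (image of ∂_{k+1}):

  H_0: rank C_0 − rank ∂_1 = 4 − 3 = 1, and the invariant factors of ∂_1 are all 1, so H_0 ≅ Z.
  H_1: rank ker ∂_1 − rank ∂_2 = (4 − 3) − 0 = 1, and there is no ∂_2, so H_1 ≅ Z.

H_0 = Z,  H_1 = Z.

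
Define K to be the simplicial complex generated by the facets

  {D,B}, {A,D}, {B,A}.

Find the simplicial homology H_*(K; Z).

K has 3 vertices, 3 edges.
rank ∂_0 = 0, rank ∂_1 = 2 ⇒ b_0 = 3 − 0 − 2 = 1; all invariant factors of ∂_1 are 1 so no torsion. So H_0 ≅ Z.
rank ∂_1 = 2, rank ∂_2 = 0 ⇒ b_1 = 3 − 2 − 0 = 1. So H_1 ≅ Z.

H_0 ≅ Z,  H_1 ≅ Z.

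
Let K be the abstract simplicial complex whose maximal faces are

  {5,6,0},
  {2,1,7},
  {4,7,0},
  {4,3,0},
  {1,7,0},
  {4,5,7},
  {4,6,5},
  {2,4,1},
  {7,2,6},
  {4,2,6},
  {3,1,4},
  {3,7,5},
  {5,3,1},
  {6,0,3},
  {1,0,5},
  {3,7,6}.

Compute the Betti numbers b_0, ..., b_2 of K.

Fix the vertex order 0 < 1 < 2 < 3 < 4 < 5 < 6 < 7 and write every simplex with vertices in increasing order. Then dim K = 2 and the simplices of K are:

  0-simplices (8): [0], [1], [2], [3], [4], [5], [6], [7]
  1-simplices (24): (24 of them)
  2-simplices (16): [0,1,5], [0,1,7], [0,3,4], [0,3,6], [0,4,7], [0,5,6], [1,2,4], [1,2,7], [1,3,4], [1,3,5], [2,4,6], [2,6,7], [3,5,7], [3,6,7], [4,5,6], [4,5,7]

Hence C_0 ≅ Z^8, C_1 ≅ Z^24, C_2 ≅ Z^16.

The boundary map ∂_1: C_1 → C_0 maps an edge to its endpoints' difference, ∂[p,q] = q − p. For instance
  ∂[1,2] = [2] − [1].
The resulting 8×24 matrix has rank 7, and its Smith normal form has invariant factors (1,1,1,1,1,1,1).

The boundary map ∂_2: C_2 → C_1 sends each 2-simplex [p,q,r] to [q,r] − [p,r] + [p,q]. For instance
  ∂[3,5,7] = [5,7] − [3,7] + [3,5],
  ∂[4,5,7] = [5,7] − [4,7] + [4,5].
The 24×16 boundary matrix has rank 15 and Smith normal form diag(1,1,1,1,1,1,1,1,1,1,1,1,1,1,1).

Now H_k = ker ∂_k / im ∂_{k+1}, so:

  H_0: rank C_0 − rank ∂_1 = 8 − 7 = 1, and the invariant factors of ∂_1 are all 1, so H_0 = Z.
  H_1: rank ker ∂_1 − rank ∂_2 = (24 − 7) − 15 = 2, and the invariant factors of ∂_2 are all 1, so H_1 = Z^2.
  H_2: rank ker ∂_2 − rank ∂_3 = (16 − 15) − 0 = 1, and there is no ∂_3, so H_2 = Z.

Hence the Betti numbers are b_0 = 1, b_1 = 2, b_2 = 1.

b_0 = 1, b_1 = 2, b_2 = 1.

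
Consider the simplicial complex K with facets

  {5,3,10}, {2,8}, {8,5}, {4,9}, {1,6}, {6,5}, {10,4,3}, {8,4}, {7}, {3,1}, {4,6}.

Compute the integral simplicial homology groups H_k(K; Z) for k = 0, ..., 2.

H_0 ≅ Z^2,  H_1 ≅ Z^3,  H_2 = 0.

K has 10 vertices, 13 edges, 2 triangles.
rank ∂_0 = 0, rank ∂_1 = 8 ⇒ b_0 = 10 − 0 − 8 = 2; all invariant factors of ∂_1 are 1 so no torsion. So H_0 = Z^2.
rank ∂_1 = 8, rank ∂_2 = 2 ⇒ b_1 = 13 − 8 − 2 = 3; all invariant factors of ∂_2 are 1 so no torsion. So H_1 = Z^3.
rank ∂_2 = 2, rank ∂_3 = 0 ⇒ b_2 = 2 − 2 − 0 = 0. So H_2 = 0.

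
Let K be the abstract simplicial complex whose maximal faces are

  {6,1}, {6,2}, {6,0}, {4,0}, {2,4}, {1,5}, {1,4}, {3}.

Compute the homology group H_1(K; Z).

Fix the vertex order 0 < 1 < 2 < 3 < 4 < 5 < 6 and write every simplex with vertices in increasing order. Then dim K = 1 and the simplices of K are:

  0-simplices (7): [0], [1], [2], [3], [4], [5], [6]
  1-simplices (7): [0,4], [0,6], [1,4], [1,5], [1,6], [2,4], [2,6]

so the chain groups are C_0 ≅ Z^7, C_1 ≅ Z^7.

Boundary ∂_1: C_1 → C_0 is given by ∂[p,q] = [q] − [p].
This gives a 7×7 integer matrix of rank 5; reducing to Smith normal form yields diagonal entries (1,1,1,1,1).

Reading off H_k = ker ∂_k / im ∂_{k+1}:

  H_1: rank ker ∂_1 − rank ∂_2 = (7 − 5) − 0 = 2, and there is no ∂_2, so H_1 = Z^2.

H_1 ≅ Z^2.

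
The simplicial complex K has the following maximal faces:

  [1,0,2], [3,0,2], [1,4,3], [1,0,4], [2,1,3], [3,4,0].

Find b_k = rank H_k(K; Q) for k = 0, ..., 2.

We work with the vertex ordering 0 < 1 < 2 < 3 < 4. The simplices of K, each written with vertices in increasing order, are:

  0-simplices (5): [0], [1], [2], [3], [4]
  1-simplices (9): [0,1], [0,2], [0,3], [0,4], [1,2], [1,3], [1,4], [2,3], [3,4]
  2-simplices (6): [0,1,2], [0,1,4], [0,2,3], [0,3,4], [1,2,3], [1,3,4]

Hence C_0 ≅ Z^5, C_1 ≅ Z^9, C_2 ≅ Z^6.

The boundary map ∂_1: C_1 → C_0 is given by ∂[p,q] = [q] − [p]. For instance
  ∂[1,2] = [2] − [1].
The resulting 5×9 matrix has rank 4, and its Smith normal form has invariant factors (1,1,1,1).

Boundary ∂_2: C_2 → C_1 maps a triangle to the signed sum of its edges. For instance
  ∂[0,3,4] = [3,4] − [0,4] + [0,3],
  ∂[1,2,3] = [2,3] − [1,3] + [1,2].
As a 9×6 matrix over Z this has rank 5, with invariant factors (1,1,1,1,1).

Reading off H_k = ker ∂_k / im ∂_{k+1}:

  H_0: rank C_0 − rank ∂_1 = 5 − 4 = 1, and the invariant factors of ∂_1 are all 1, so H_0 = Z.
  H_1: rank ker ∂_1 − rank ∂_2 = (9 − 4) − 5 = 0, and the invariant factors of ∂_2 are all 1, so H_1 = 0.
  H_2: rank ker ∂_2 − rank ∂_3 = (6 − 5) − 0 = 1, and there is no ∂_3, so H_2 = Z.

As a check, the Euler characteristic is 5 − 9 + 6 = 2, which agrees with 1 − 0 + 1 = 2.
(K is a triangulation of the 2-sphere S^2.)

Hence the Betti numbers are b_0 = 1, b_1 = 0, b_2 = 1.

b_0 = 1, b_1 = 0, b_2 = 1.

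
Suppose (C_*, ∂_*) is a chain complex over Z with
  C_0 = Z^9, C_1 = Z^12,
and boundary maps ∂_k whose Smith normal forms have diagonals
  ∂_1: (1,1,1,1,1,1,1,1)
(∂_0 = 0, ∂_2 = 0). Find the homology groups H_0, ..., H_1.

H_0 = Z,  H_1 = Z^4.

H_0: b_0 = 9 − 0 − 8 = 1; torsion from ∂_1 factors > 1: none. So H_0 = Z.
H_1: b_1 = 12 − 8 − 0 = 4; torsion from ∂_2 factors > 1: none. So H_1 = Z^4.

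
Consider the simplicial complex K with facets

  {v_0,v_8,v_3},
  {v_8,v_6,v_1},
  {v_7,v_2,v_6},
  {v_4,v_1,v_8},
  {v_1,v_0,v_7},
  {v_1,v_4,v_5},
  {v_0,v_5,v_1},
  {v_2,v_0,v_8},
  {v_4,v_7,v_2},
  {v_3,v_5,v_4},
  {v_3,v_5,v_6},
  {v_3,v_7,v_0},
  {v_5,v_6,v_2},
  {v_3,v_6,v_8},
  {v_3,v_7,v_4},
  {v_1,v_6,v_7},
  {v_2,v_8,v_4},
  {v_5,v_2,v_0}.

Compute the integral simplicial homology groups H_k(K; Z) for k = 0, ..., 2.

H_0 ≅ Z,  H_1 ≅ Z^2,  H_2 ≅ Z.

Order the vertices as v_0 < v_1 < v_2 < v_3 < v_4 < v_5 < v_6 < v_7 < v_8. Listing each simplex with vertices in this order, K has dimension 2 with simplices:

  0-simplices (9): [v_0], [v_1], [v_2], [v_3], [v_4], [v_5], [v_6], [v_7], [v_8]
  1-simplices (27): (27 of them)
  2-simplices (18): (18 of them)

so the chain groups are C_0 ≅ Z^9, C_1 ≅ Z^27, C_2 ≅ Z^18.

∂_1: C_1 → C_0 is given by ∂[p,q] = [q] − [p].
The resulting 9×27 matrix has rank 8, and its Smith normal form has invariant factors (1,1,1,1,1,1,1,1).

The boundary map ∂_2: C_2 → C_1 acts by ∂[p,q,r] = [q,r] − [p,r] + [p,q]. For instance
  ∂[v_0,v_2,v_5] = [v_2,v_5] − [v_0,v_5] + [v_0,v_2],
  ∂[v_1,v_6,v_7] = [v_6,v_7] − [v_1,v_7] + [v_1,v_6].
The 27×18 boundary matrix has rank 17 and Smith normal form diag(1,1,1,1,1,1,1,1,1,1,1,1,1,1,1,1,1).

Computing H_k = (kernel of ∂_k) / (image of ∂_{k+1}):

  H_0: rank C_0 − rank ∂_1 = 9 − 8 = 1, and the invariant factors of ∂_1 are all 1, so H_0 ≅ Z.
  H_1: rank ker ∂_1 − rank ∂_2 = (27 − 8) − 17 = 2, and the invariant factors of ∂_2 are all 1, so H_1 ≅ Z^2.
  H_2: rank ker ∂_2 − rank ∂_3 = (18 − 17) − 0 = 1, and there is no ∂_3, so H_2 ≅ Z.

(K is a triangulation of the torus T^2.)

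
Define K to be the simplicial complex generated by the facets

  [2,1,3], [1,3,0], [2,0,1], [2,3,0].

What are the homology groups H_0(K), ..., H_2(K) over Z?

H_0 = Z,  H_1 = 0,  H_2 = Z.

Fix the vertex order 0 < 1 < 2 < 3 and write every simplex with vertices in increasing order. Then dim K = 2 and the simplices of K are:

  0-simplices (4): [0], [1], [2], [3]
  1-simplices (6): [0,1], [0,2], [0,3], [1,2], [1,3], [2,3]
  2-simplices (4): [0,1,2], [0,1,3], [0,2,3], [1,2,3]

giving chain groups C_0 ≅ Z^4, C_1 ≅ Z^6, C_2 ≅ Z^4.

∂_1: C_1 → C_0 sends each edge [p,q] (with p < q) to q − p. For instance
  ∂[0,1] = [1] − [0].
The 4×6 boundary matrix has rank 3 and Smith normal form diag(1,1,1).

The boundary map ∂_2: C_2 → C_1 maps a triangle to the signed sum of its edges. For instance
  ∂[0,1,3] = [1,3] − [0,3] + [0,1],
  ∂[0,2,3] = [2,3] − [0,3] + [0,2].
The 6×4 boundary matrix has rank 3 and Smith normal form diag(1,1,1).

Computing H_k = (kernel of ∂_k) / (image of ∂_{k+1}):

  H_0: rank C_0 − rank ∂_1 = 4 − 3 = 1, and the invariant factors of ∂_1 are all 1, so H_0 ≅ Z.
  H_1: rank ker ∂_1 − rank ∂_2 = (6 − 3) − 3 = 0, and the invariant factors of ∂_2 are all 1, so H_1 ≅ 0.
  H_2: rank ker ∂_2 − rank ∂_3 = (4 − 3) − 0 = 1, and there is no ∂_3, so H_2 ≅ Z.

As a check, the Euler characteristic is 4 − 6 + 4 = 2, which agrees with 1 − 0 + 1 = 2.
(K is a triangulation of the 2-sphere S^2.)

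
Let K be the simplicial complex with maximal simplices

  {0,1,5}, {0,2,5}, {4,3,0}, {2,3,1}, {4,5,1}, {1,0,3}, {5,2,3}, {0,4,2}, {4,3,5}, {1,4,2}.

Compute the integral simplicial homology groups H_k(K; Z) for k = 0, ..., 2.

Order the vertices as 0 < 1 < 2 < 3 < 4 < 5. Listing each simplex with vertices in this order, K has dimension 2 with simplices:

  0-simplices (6): [0], [1], [2], [3], [4], [5]
  1-simplices (15): [0,1], [0,2], [0,3], [0,4], [0,5], [1,2], [1,3], [1,4], [1,5], [2,3], [2,4], [2,5], [3,4], [3,5], [4,5]
  2-simplices (10): [0,1,3], [0,1,5], [0,2,4], [0,2,5], [0,3,4], [1,2,3], [1,2,4], [1,4,5], [2,3,5], [3,4,5]

giving chain groups C_0 ≅ Z^6, C_1 ≅ Z^15, C_2 ≅ Z^10.

∂_1: C_1 → C_0 maps an edge to its endpoints' difference, ∂[p,q] = q − p. For instance
  ∂[0,1] = [1] − [0].
This gives a 6×15 integer matrix of rank 5; reducing to Smith normal form yields diagonal entries (1,1,1,1,1).

The boundary map ∂_2: C_2 → C_1 acts by ∂[p,q,r] = [q,r] − [p,r] + [p,q]. For instance
  ∂[2,3,5] = [3,5] − [2,5] + [2,3],
  ∂[1,4,5] = [4,5] − [1,5] + [1,4].
The 15×10 boundary matrix has rank 10 and Smith normal form diag(1,1,1,1,1,1,1,1,1,2).

Computing H_k = (kernel of ∂_k) / (image of ∂_{k+1}):

  H_0: rank C_0 − rank ∂_1 = 6 − 5 = 1, and the invariant factors of ∂_1 are all 1, so H_0 = Z.
  H_1: rank ker ∂_1 − rank ∂_2 = (15 − 5) − 10 = 0, and ∂_2 has invariant factor 2 > 1, so H_1 = Z/2.
  H_2: rank ker ∂_2 − rank ∂_3 = (10 − 10) − 0 = 0, and there is no ∂_3, so H_2 = 0.

(K is a triangulation of the real projective plane RP^2.)

H_0 = Z,  H_1 = Z/2,  H_2 = 0.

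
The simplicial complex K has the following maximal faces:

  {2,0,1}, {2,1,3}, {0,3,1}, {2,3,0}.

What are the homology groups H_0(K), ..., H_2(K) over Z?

H_0 = Z,  H_1 = 0,  H_2 = Z.

K has 4 vertices, 6 edges, 4 triangles.
rank ∂_0 = 0, rank ∂_1 = 3 ⇒ b_0 = 4 − 0 − 3 = 1; all invariant factors of ∂_1 are 1 so no torsion. So H_0 ≅ Z.
rank ∂_1 = 3, rank ∂_2 = 3 ⇒ b_1 = 6 − 3 − 3 = 0; all invariant factors of ∂_2 are 1 so no torsion. So H_1 ≅ 0.
rank ∂_2 = 3, rank ∂_3 = 0 ⇒ b_2 = 4 − 3 − 0 = 1. So H_2 ≅ Z.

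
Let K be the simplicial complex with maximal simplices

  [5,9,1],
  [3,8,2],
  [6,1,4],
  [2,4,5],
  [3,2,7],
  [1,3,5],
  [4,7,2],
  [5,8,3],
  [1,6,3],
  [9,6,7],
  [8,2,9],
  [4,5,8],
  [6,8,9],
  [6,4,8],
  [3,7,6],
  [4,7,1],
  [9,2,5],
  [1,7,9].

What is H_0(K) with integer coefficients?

Fix the vertex order 1 < 2 < 3 < 4 < 5 < 6 < 7 < 8 < 9 and write every simplex with vertices in increasing order. Then dim K = 2 and the simplices of K are:

  0-simplices (9): [1], [2], [3], [4], [5], [6], [7], [8], [9]
  1-simplices (27): (27 of them)
  2-simplices (18): [1,3,5], [1,3,6], [1,4,6], [1,4,7], [1,5,9], [1,7,9], [2,3,7], [2,3,8], [2,4,5], [2,4,7], [2,5,9], [2,8,9], [3,5,8], [3,6,7], [4,5,8], [4,6,8], [6,7,9], [6,8,9]

giving chain groups C_0 ≅ Z^9, C_1 ≅ Z^27, C_2 ≅ Z^18.

The boundary map ∂_1: C_1 → C_0 is given by ∂[p,q] = [q] − [p].
As a 9×27 matrix over Z this has rank 8, with invariant factors (1,1,1,1,1,1,1,1).

Boundary ∂_2: C_2 → C_1 sends each 2-simplex [p,q,r] to [q,r] − [p,r] + [p,q]. For instance
  ∂[1,4,6] = [4,6] − [1,6] + [1,4],
  ∂[2,4,7] = [4,7] − [2,7] + [2,4].
The resulting 27×18 matrix has rank 18, and its Smith normal form has invariant factors (1,1,1,1,1,1,1,1,1,1,1,1,1,1,1,1,1,2).

Now H_k = ker ∂_k / im ∂_{k+1}, so:

  H_0: rank C_0 − rank ∂_1 = 9 − 8 = 1, and the invariant factors of ∂_1 are all 1, so H_0 = Z.

(K is a triangulation of the Klein bottle.)

H_0 ≅ Z.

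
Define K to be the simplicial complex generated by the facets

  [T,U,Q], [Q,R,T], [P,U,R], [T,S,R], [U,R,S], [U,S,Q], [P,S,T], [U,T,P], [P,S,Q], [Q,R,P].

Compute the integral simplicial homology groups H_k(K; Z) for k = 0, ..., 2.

H_0 ≅ Z,  H_1 ≅ Z_2,  H_2 = 0.

Take the total order P < Q < R < S < T < U on the vertex set. Then K (dimension 2) consists of the simplices:

  0-simplices (6): P, Q, R, S, T, U
  1-simplices (15): PQ, PR, PS, PT, PU, QR, QS, QT, QU, RS, RT, RU, ST, SU, TU
  2-simplices (10): PQR, PQS, PRU, PST, PTU, QRT, QSU, QTU, RST, RSU

Hence C_0 ≅ Z^6, C_1 ≅ Z^15, C_2 ≅ Z^10.

Boundary ∂_1: C_1 → C_0 sends each edge [p,q] (with p < q) to q − p.
The resulting 6×15 matrix has rank 5, and its Smith normal form has invariant factors (1,1,1,1,1).

Boundary ∂_2: C_2 → C_1 maps a triangle to the signed sum of its edges. For instance
  ∂RST = ST − RT + RS,
  ∂PST = ST − PT + PS.
As a 15×10 matrix over Z this has rank 10, with invariant factors (1,1,1,1,1,1,1,1,1,2).

Computing H_k = (kernel of ∂_k) / (image of ∂_{k+1}):

  H_0: rank C_0 − rank ∂_1 = 6 − 5 = 1, and the invariant factors of ∂_1 are all 1, so H_0 ≅ Z.
  H_1: rank ker ∂_1 − rank ∂_2 = (15 − 5) − 10 = 0, and ∂_2 has invariant factor 2 > 1, so H_1 ≅ Z_2.
  H_2: rank ker ∂_2 − rank ∂_3 = (10 − 10) − 0 = 0, and there is no ∂_3, so H_2 ≅ 0.

As a check, the Euler characteristic is 6 − 15 + 10 = 1, which agrees with 1 − 0 + 0 = 1.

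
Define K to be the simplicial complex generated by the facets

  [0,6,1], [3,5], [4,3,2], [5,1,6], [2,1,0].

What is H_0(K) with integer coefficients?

H_0 = Z.

We work with the vertex ordering 0 < 1 < 2 < 3 < 4 < 5 < 6. The simplices of K, each written with vertices in increasing order, are:

  0-simplices (7): [0], [1], [2], [3], [4], [5], [6]
  1-simplices (11): [0,1], [0,2], [0,6], [1,2], [1,5], [1,6], [2,3], [2,4], [3,4], [3,5], [5,6]
  2-simplices (4): [0,1,2], [0,1,6], [1,5,6], [2,3,4]

so the chain groups are C_0 ≅ Z^7, C_1 ≅ Z^11, C_2 ≅ Z^4.

Boundary ∂_1: C_1 → C_0 sends each edge [p,q] (with p < q) to q − p. For instance
  ∂[0,1] = [1] − [0].
The 7×11 boundary matrix has rank 6 and Smith normal form diag(1,1,1,1,1,1).

∂_2: C_2 → C_1 sends each 2-simplex [p,q,r] to [q,r] − [p,r] + [p,q]. For instance
  ∂[2,3,4] = [3,4] − [2,4] + [2,3],
  ∂[0,1,6] = [1,6] − [0,6] + [0,1].
The resulting 11×4 matrix has rank 4, and its Smith normal form has invariant factors (1,1,1,1).

Computing H_k = (kernel of ∂_k) / (image of ∂_{k+1}):

  H_0: rank C_0 − rank ∂_1 = 7 − 6 = 1, and the invariant factors of ∂_1 are all 1, so H_0 = Z.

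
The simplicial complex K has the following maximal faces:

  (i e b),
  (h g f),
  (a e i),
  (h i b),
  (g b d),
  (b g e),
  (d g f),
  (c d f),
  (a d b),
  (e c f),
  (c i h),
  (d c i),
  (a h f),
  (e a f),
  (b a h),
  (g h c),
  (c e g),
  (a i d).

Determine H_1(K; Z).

Fix the vertex order a < b < c < d < e < f < g < h < i and write every simplex with vertices in increasing order. Then dim K = 2 and the simplices of K are:

  0-simplices (9): a, b, c, d, e, f, g, h, i
  1-simplices (27): ab, ad, ae, af, ah, ai, bd, be, bg, bh, bi, cd, ce, cf, cg, ch, ci, df, dg, di, ef, eg, ei, fg, fh, gh, hi
  2-simplices (18): abd, abh, adi, aef, aei, afh, bdg, beg, bei, bhi, cdf, cdi, cef, ceg, cgh, chi, dfg, fgh

giving chain groups C_0 ≅ Z^9, C_1 ≅ Z^27, C_2 ≅ Z^18.

The boundary map ∂_1: C_1 → C_0 sends each edge [p,q] (with p < q) to q − p.
The 9×27 boundary matrix has rank 8 and Smith normal form diag(1,1,1,1,1,1,1,1).

Boundary ∂_2: C_2 → C_1 maps a triangle to the signed sum of its edges. For instance
  ∂bei = ei − bi + be,
  ∂cdi = di − ci + cd.
The 27×18 boundary matrix has rank 18 and Smith normal form diag(1,1,1,1,1,1,1,1,1,1,1,1,1,1,1,1,1,2).

Reading off H_k = ker ∂_k / im ∂_{k+1}:

  H_1: rank ker ∂_1 − rank ∂_2 = (27 − 8) − 18 = 1, and ∂_2 has invariant factor 2 > 1, so H_1 ≅ Z ⊕ Z/2.

H_1 = Z ⊕ Z/2.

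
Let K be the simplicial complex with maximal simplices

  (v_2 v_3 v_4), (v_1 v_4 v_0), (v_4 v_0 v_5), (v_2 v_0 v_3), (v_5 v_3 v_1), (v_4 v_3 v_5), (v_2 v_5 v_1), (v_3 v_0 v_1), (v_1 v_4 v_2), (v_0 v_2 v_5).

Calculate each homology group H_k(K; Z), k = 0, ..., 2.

H_0 = Z,  H_1 = Z/2Z,  H_2 = 0.

Order the vertices as v_0 < v_1 < v_2 < v_3 < v_4 < v_5. Listing each simplex with vertices in this order, K has dimension 2 with simplices:

  0-simplices (6): [v_0], [v_1], [v_2], [v_3], [v_4], [v_5]
  1-simplices (15): (15 of them)
  2-simplices (10): [v_0,v_1,v_3], [v_0,v_1,v_4], [v_0,v_2,v_3], [v_0,v_2,v_5], [v_0,v_4,v_5], [v_1,v_2,v_4], [v_1,v_2,v_5], [v_1,v_3,v_5], [v_2,v_3,v_4], [v_3,v_4,v_5]

Hence C_0 ≅ Z^6, C_1 ≅ Z^15, C_2 ≅ Z^10.

The boundary map ∂_1: C_1 → C_0 maps an edge to its endpoints' difference, ∂[p,q] = q − p. For instance
  ∂[v_1,v_5] = [v_5] − [v_1].
The 6×15 boundary matrix has rank 5 and Smith normal form diag(1,1,1,1,1).

Boundary ∂_2: C_2 → C_1 maps a triangle to the signed sum of its edges. For instance
  ∂[v_0,v_2,v_5] = [v_2,v_5] − [v_0,v_5] + [v_0,v_2],
  ∂[v_0,v_1,v_3] = [v_1,v_3] − [v_0,v_3] + [v_0,v_1].
This gives a 15×10 integer matrix of rank 10; reducing to Smith normal form yields diagonal entries (1,1,1,1,1,1,1,1,1,2).

Reading off H_k = ker ∂_k / im ∂_{k+1}:

  H_0: rank C_0 − rank ∂_1 = 6 − 5 = 1, and the invariant factors of ∂_1 are all 1, so H_0 = Z.
  H_1: rank ker ∂_1 − rank ∂_2 = (15 − 5) − 10 = 0, and ∂_2 has invariant factor 2 > 1, so H_1 = Z/2Z.
  H_2: rank ker ∂_2 − rank ∂_3 = (10 − 10) − 0 = 0, and there is no ∂_3, so H_2 = 0.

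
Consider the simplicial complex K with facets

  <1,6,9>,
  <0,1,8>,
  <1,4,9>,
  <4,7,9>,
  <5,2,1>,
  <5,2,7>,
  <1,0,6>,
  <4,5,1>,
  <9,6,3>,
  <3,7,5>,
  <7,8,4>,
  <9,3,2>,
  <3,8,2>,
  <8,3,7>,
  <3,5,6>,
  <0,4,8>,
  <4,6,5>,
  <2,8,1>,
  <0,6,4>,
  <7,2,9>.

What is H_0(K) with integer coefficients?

Take the total order 0 < 1 < 2 < 3 < 4 < 5 < 6 < 7 < 8 < 9 on the vertex set. Then K (dimension 2) consists of the simplices:

  0-simplices (10): [0], [1], [2], [3], [4], [5], [6], [7], [8], [9]
  1-simplices (30): (30 of them)
  2-simplices (20): (20 of them)

Hence C_0 ≅ Z^10, C_1 ≅ Z^30, C_2 ≅ Z^20.

Boundary ∂_1: C_1 → C_0 is given by ∂[p,q] = [q] − [p].
This gives a 10×30 integer matrix of rank 9; reducing to Smith normal form yields diagonal entries (1,1,1,1,1,1,1,1,1).

Boundary ∂_2: C_2 → C_1 acts by ∂[p,q,r] = [q,r] − [p,r] + [p,q]. For instance
  ∂[3,5,7] = [5,7] − [3,7] + [3,5],
  ∂[0,1,8] = [1,8] − [0,8] + [0,1].
As a 30×20 matrix over Z this has rank 20, with invariant factors (1,1,1,1,1,1,1,1,1,1,1,1,1,1,1,1,1,1,1,2).

From H_k ≅ ker(∂_k) / im(∂_{k+1}) we obtain:

  H_0: rank C_0 − rank ∂_1 = 10 − 9 = 1, and the invariant factors of ∂_1 are all 1, so H_0 = Z.

(K is a triangulation of the Klein bottle.)

H_0 = Z.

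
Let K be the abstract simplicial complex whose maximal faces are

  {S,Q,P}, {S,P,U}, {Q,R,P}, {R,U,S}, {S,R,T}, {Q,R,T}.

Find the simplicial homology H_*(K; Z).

K has 6 vertices, 12 edges, 6 triangles.
rank ∂_0 = 0, rank ∂_1 = 5 ⇒ b_0 = 6 − 0 − 5 = 1; all invariant factors of ∂_1 are 1 so no torsion. So H_0 ≅ Z.
rank ∂_1 = 5, rank ∂_2 = 6 ⇒ b_1 = 12 − 5 − 6 = 1; all invariant factors of ∂_2 are 1 so no torsion. So H_1 ≅ Z.
rank ∂_2 = 6, rank ∂_3 = 0 ⇒ b_2 = 6 − 6 − 0 = 0. So H_2 ≅ 0.

H_0 ≅ Z,  H_1 ≅ Z,  H_2 = 0.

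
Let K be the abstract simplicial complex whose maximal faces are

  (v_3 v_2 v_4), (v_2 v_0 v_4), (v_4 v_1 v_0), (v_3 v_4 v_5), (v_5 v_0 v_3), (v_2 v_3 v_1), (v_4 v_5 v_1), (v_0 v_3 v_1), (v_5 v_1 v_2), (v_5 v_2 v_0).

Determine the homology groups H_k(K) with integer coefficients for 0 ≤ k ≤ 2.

H_0 = Z,  H_1 = Z/2Z,  H_2 = 0.

We work with the vertex ordering v_0 < v_1 < v_2 < v_3 < v_4 < v_5. The simplices of K, each written with vertices in increasing order, are:

  0-simplices (6): [v_0], [v_1], [v_2], [v_3], [v_4], [v_5]
  1-simplices (15): (15 of them)
  2-simplices (10): [v_0,v_1,v_3], [v_0,v_1,v_4], [v_0,v_2,v_4], [v_0,v_2,v_5], [v_0,v_3,v_5], [v_1,v_2,v_3], [v_1,v_2,v_5], [v_1,v_4,v_5], [v_2,v_3,v_4], [v_3,v_4,v_5]

Hence C_0 ≅ Z^6, C_1 ≅ Z^15, C_2 ≅ Z^10.

The boundary map ∂_1: C_1 → C_0 maps an edge to its endpoints' difference, ∂[p,q] = q − p. For instance
  ∂[v_1,v_5] = [v_5] − [v_1].
The resulting 6×15 matrix has rank 5, and its Smith normal form has invariant factors (1,1,1,1,1).

Boundary ∂_2: C_2 → C_1 maps a triangle to the signed sum of its edges. For instance
  ∂[v_0,v_1,v_3] = [v_1,v_3] − [v_0,v_3] + [v_0,v_1],
  ∂[v_2,v_3,v_4] = [v_3,v_4] − [v_2,v_4] + [v_2,v_3].
The resulting 15×10 matrix has rank 10, and its Smith normal form has invariant factors (1,1,1,1,1,1,1,1,1,2).

Reading off H_k = ker ∂_k / im ∂_{k+1}:

  H_0: rank C_0 − rank ∂_1 = 6 − 5 = 1, and the invariant factors of ∂_1 are all 1, so H_0 = Z.
  H_1: rank ker ∂_1 − rank ∂_2 = (15 − 5) − 10 = 0, and ∂_2 has invariant factor 2 > 1, so H_1 = Z/2Z.
  H_2: rank ker ∂_2 − rank ∂_3 = (10 − 10) − 0 = 0, and there is no ∂_3, so H_2 = 0.

As a check, the Euler characteristic is 6 − 15 + 10 = 1, which agrees with 1 − 0 + 0 = 1.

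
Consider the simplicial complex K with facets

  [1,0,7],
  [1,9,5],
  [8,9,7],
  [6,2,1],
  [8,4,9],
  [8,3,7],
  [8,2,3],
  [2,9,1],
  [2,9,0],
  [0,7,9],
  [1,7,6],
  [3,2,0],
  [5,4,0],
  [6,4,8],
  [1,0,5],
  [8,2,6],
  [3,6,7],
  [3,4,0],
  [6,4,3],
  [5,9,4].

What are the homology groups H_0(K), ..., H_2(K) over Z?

K has 10 vertices, 30 edges, 20 triangles.
rank ∂_0 = 0, rank ∂_1 = 9 ⇒ b_0 = 10 − 0 − 9 = 1; all invariant factors of ∂_1 are 1 so no torsion. So H_0 = Z.
rank ∂_1 = 9, rank ∂_2 = 20 ⇒ b_1 = 30 − 9 − 20 = 1; ∂_2 has invariant factor(s) [2] giving torsion. So H_1 = Z ⊕ Z/2.
rank ∂_2 = 20, rank ∂_3 = 0 ⇒ b_2 = 20 − 20 − 0 = 0. So H_2 = 0.

H_0 ≅ Z,  H_1 ≅ Z ⊕ Z/2,  H_2 = 0.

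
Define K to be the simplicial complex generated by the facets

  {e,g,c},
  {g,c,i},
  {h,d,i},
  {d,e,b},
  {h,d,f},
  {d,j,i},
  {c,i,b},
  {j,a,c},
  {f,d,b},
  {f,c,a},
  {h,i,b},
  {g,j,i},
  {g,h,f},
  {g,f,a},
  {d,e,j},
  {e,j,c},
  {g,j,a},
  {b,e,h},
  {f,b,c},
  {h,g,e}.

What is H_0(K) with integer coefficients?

Fix the vertex order a < b < c < d < e < f < g < h < i < j and write every simplex with vertices in increasing order. Then dim K = 2 and the simplices of K are:

  0-simplices (10): a, b, c, d, e, f, g, h, i, j
  1-simplices (30): ac, af, ag, aj, bc, bd, be, bf, bh, bi, ce, cf, cg, ci, cj, de, df, dh, di, dj, eg, eh, ej, fg, fh, gh, gi, gj, hi, ij
  2-simplices (20): acf, acj, afg, agj, bcf, bci, bde, bdf, beh, bhi, ceg, cej, cgi, dej, dfh, dhi, dij, egh, fgh, gij

so the chain groups are C_0 ≅ Z^10, C_1 ≅ Z^30, C_2 ≅ Z^20.

Boundary ∂_1: C_1 → C_0 sends each edge [p,q] (with p < q) to q − p. For instance
  ∂ci = i − c.
The 10×30 boundary matrix has rank 9 and Smith normal form diag(1,1,1,1,1,1,1,1,1).

Boundary ∂_2: C_2 → C_1 sends each 2-simplex [p,q,r] to [q,r] − [p,r] + [p,q]. For instance
  ∂dij = ij − dj + di,
  ∂cgi = gi − ci + cg.
As a 30×20 matrix over Z this has rank 20, with invariant factors (1,1,1,1,1,1,1,1,1,1,1,1,1,1,1,1,1,1,1,2).

Now H_k = ker ∂_k / im ∂_{k+1}, so:

  H_0: rank C_0 − rank ∂_1 = 10 − 9 = 1, and the invariant factors of ∂_1 are all 1, so H_0 ≅ Z.

(K is a triangulation of the Klein bottle.)

H_0 ≅ Z.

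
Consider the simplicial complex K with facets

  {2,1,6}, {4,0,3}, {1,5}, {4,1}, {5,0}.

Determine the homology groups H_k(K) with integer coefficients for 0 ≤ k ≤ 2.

H_0 = Z,  H_1 = Z,  H_2 = 0.

We work with the vertex ordering 0 < 1 < 2 < 3 < 4 < 5 < 6. The simplices of K, each written with vertices in increasing order, are:

  0-simplices (7): [0], [1], [2], [3], [4], [5], [6]
  1-simplices (9): [0,3], [0,4], [0,5], [1,2], [1,4], [1,5], [1,6], [2,6], [3,4]
  2-simplices (2): [0,3,4], [1,2,6]

giving chain groups C_0 ≅ Z^7, C_1 ≅ Z^9, C_2 ≅ Z^2.

Boundary ∂_1: C_1 → C_0 is given by ∂[p,q] = [q] − [p].
The resulting 7×9 matrix has rank 6, and its Smith normal form has invariant factors (1,1,1,1,1,1).

The boundary map ∂_2: C_2 → C_1 sends each 2-simplex [p,q,r] to [q,r] − [p,r] + [p,q]. For instance
  ∂[1,2,6] = [2,6] − [1,6] + [1,2],
  ∂[0,3,4] = [3,4] − [0,4] + [0,3].
The resulting 9×2 matrix has rank 2, and its Smith normal form has invariant factors (1,1).

From H_k ≅ ker(∂_k) / im(∂_{k+1}) we obtain:

  H_0: rank C_0 − rank ∂_1 = 7 − 6 = 1, and the invariant factors of ∂_1 are all 1, so H_0 ≅ Z.
  H_1: rank ker ∂_1 − rank ∂_2 = (9 − 6) − 2 = 1, and the invariant factors of ∂_2 are all 1, so H_1 ≅ Z.
  H_2: rank ker ∂_2 − rank ∂_3 = (2 − 2) − 0 = 0, and there is no ∂_3, so H_2 ≅ 0.

As a check, the Euler characteristic is 7 − 9 + 2 = 0, which agrees with 1 − 1 + 0 = 0.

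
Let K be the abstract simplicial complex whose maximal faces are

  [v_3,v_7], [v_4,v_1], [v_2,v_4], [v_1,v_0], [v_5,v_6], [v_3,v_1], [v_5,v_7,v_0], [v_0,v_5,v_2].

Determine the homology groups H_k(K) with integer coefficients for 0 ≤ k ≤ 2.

K has 8 vertices, 11 edges, 2 triangles.
rank ∂_0 = 0, rank ∂_1 = 7 ⇒ b_0 = 8 − 0 − 7 = 1; all invariant factors of ∂_1 are 1 so no torsion. So H_0 ≅ Z.
rank ∂_1 = 7, rank ∂_2 = 2 ⇒ b_1 = 11 − 7 − 2 = 2; all invariant factors of ∂_2 are 1 so no torsion. So H_1 ≅ Z^2.
rank ∂_2 = 2, rank ∂_3 = 0 ⇒ b_2 = 2 − 2 − 0 = 0. So H_2 ≅ 0.

H_0 ≅ Z,  H_1 ≅ Z^2,  H_2 = 0.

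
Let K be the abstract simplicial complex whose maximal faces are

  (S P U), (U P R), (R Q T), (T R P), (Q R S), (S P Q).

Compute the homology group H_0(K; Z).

H_0 = Z.

Order the vertices as P < Q < R < S < T < U. Listing each simplex with vertices in this order, K has dimension 2 with simplices:

  0-simplices (6): P, Q, R, S, T, U
  1-simplices (12): PQ, PR, PS, PT, PU, QR, QS, QT, RS, RT, RU, SU
  2-simplices (6): PQS, PRT, PRU, PSU, QRS, QRT

giving chain groups C_0 ≅ Z^6, C_1 ≅ Z^12, C_2 ≅ Z^6.

∂_1: C_1 → C_0 is given by ∂[p,q] = [q] − [p].
The resulting 6×12 matrix has rank 5, and its Smith normal form has invariant factors (1,1,1,1,1).

Boundary ∂_2: C_2 → C_1 acts by ∂[p,q,r] = [q,r] − [p,r] + [p,q]. For instance
  ∂PSU = SU − PU + PS,
  ∂PRT = RT − PT + PR.
The resulting 12×6 matrix has rank 6, and its Smith normal form has invariant factors (1,1,1,1,1,1).

Reading off H_k = ker ∂_k / im ∂_{k+1}:

  H_0: rank C_0 − rank ∂_1 = 6 − 5 = 1, and the invariant factors of ∂_1 are all 1, so H_0 = Z.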